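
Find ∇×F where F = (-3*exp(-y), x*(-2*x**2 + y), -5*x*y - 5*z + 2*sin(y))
(-5*x + 2*cos(y), 5*y, -6*x**2 + y - 3*exp(-y))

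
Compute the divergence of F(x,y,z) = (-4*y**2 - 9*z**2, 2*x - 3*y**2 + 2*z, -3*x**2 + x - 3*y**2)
-6*y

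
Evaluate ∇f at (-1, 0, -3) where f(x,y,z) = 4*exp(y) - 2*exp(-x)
(2*E, 4, 0)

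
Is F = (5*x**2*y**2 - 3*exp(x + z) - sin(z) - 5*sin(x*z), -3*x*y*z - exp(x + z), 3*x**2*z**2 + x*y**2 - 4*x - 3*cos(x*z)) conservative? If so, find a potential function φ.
No, ∇×F = (5*x*y + exp(x + z), -6*x*z**2 - 5*x*cos(x*z) - y**2 - 3*z*sin(x*z) - 3*exp(x + z) - cos(z) + 4, -10*x**2*y - 3*y*z - exp(x + z)) ≠ 0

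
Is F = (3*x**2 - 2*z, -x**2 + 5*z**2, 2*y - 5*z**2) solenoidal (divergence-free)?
No, ∇·F = 6*x - 10*z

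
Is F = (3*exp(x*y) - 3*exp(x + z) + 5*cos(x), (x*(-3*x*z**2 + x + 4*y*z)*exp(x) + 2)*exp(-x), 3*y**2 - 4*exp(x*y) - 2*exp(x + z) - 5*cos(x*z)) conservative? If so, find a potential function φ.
No, ∇×F = (2*x*(3*x*z - 2*y) - 4*x*exp(x*y) + 6*y, 4*y*exp(x*y) - 5*z*sin(x*z) - exp(x + z), -6*x*z**2 - 3*x*exp(x*y) + 2*x + 4*y*z - 2*exp(-x)) ≠ 0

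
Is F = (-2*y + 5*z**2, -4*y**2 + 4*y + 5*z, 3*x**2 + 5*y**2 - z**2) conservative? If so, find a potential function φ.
No, ∇×F = (10*y - 5, -6*x + 10*z, 2) ≠ 0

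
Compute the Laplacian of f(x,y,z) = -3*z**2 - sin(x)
sin(x) - 6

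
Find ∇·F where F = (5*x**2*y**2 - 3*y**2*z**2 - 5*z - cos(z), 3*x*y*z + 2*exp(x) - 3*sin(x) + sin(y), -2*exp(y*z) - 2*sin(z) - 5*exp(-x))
10*x*y**2 + 3*x*z - 2*y*exp(y*z) + cos(y) - 2*cos(z)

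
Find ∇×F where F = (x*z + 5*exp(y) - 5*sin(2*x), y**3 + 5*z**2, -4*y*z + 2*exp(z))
(-14*z, x, -5*exp(y))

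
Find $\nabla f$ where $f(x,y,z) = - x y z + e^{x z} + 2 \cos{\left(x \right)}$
(-y*z + z*exp(x*z) - 2*sin(x), -x*z, x*(-y + exp(x*z)))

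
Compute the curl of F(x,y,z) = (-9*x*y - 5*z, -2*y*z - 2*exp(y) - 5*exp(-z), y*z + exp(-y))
(2*y + z - 5*exp(-z) - exp(-y), -5, 9*x)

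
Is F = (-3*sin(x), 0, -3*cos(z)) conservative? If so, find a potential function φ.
Yes, F is conservative. φ = -3*sin(z) + 3*cos(x)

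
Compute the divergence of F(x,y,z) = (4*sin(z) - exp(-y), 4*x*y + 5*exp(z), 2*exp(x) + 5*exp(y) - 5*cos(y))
4*x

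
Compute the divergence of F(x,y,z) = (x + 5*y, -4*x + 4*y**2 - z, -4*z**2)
8*y - 8*z + 1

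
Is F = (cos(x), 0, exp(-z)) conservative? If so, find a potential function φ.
Yes, F is conservative. φ = sin(x) - exp(-z)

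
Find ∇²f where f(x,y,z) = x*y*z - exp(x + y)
-2*exp(x + y)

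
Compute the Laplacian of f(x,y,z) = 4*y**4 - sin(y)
48*y**2 + sin(y)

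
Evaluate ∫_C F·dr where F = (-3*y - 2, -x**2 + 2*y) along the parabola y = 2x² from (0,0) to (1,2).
-1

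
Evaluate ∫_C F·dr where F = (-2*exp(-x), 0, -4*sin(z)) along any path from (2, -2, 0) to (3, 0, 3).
-4 + 4*cos(3) - 2*exp(-2) + 2*exp(-3)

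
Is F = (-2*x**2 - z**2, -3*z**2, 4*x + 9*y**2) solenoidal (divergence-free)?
No, ∇·F = -4*x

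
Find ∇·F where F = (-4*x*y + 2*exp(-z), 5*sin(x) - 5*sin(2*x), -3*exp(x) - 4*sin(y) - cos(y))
-4*y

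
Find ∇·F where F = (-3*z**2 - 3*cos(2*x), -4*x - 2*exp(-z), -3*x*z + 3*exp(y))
-3*x + 6*sin(2*x)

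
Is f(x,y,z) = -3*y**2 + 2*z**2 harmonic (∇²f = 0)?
No, ∇²f = -2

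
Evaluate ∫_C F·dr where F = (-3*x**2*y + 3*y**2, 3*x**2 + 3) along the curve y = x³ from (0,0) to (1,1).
331/70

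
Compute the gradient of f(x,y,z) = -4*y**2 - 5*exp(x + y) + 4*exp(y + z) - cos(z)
(-5*exp(x + y), -8*y - 5*exp(x + y) + 4*exp(y + z), 4*exp(y + z) + sin(z))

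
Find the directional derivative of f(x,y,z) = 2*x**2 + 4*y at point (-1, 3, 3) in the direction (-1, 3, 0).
8*sqrt(10)/5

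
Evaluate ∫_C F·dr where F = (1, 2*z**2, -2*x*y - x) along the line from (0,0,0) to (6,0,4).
-6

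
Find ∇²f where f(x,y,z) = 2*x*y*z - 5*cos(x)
5*cos(x)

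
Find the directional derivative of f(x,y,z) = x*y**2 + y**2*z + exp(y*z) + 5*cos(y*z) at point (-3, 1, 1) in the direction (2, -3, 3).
17*sqrt(22)/22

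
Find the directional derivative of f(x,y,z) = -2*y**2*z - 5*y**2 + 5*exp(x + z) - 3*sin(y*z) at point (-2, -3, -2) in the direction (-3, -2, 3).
sqrt(22)*(-3 + 15*cos(6)/22)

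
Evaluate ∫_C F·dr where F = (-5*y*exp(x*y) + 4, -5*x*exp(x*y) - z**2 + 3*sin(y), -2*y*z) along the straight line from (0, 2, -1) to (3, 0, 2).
3*cos(2) + 11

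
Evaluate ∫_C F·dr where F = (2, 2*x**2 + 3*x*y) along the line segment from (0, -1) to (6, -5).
48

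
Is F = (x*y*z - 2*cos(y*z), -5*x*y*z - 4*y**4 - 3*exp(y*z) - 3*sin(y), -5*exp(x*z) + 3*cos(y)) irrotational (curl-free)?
No, ∇×F = (5*x*y + 3*y*exp(y*z) - 3*sin(y), x*y + 2*y*sin(y*z) + 5*z*exp(x*z), -z*(x + 5*y + 2*sin(y*z)))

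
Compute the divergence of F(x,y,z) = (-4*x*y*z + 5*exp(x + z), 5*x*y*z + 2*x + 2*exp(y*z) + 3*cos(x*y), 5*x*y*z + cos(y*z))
5*x*y + 5*x*z - 3*x*sin(x*y) - 4*y*z - y*sin(y*z) + 2*z*exp(y*z) + 5*exp(x + z)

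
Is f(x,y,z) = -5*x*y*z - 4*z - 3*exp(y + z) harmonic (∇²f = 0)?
No, ∇²f = -6*exp(y + z)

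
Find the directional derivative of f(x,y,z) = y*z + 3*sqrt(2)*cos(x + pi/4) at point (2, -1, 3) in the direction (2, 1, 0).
-6*sqrt(10)*sin(pi/4 + 2)/5 + 3*sqrt(5)/5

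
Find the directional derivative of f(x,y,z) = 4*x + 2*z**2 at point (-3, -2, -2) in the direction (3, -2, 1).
2*sqrt(14)/7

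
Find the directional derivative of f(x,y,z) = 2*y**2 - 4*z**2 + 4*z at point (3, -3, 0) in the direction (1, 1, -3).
-24*sqrt(11)/11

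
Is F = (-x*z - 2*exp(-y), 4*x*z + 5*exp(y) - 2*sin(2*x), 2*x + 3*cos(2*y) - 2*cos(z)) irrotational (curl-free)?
No, ∇×F = (-4*x - 6*sin(2*y), -x - 2, 4*z - 4*cos(2*x) - 2*exp(-y))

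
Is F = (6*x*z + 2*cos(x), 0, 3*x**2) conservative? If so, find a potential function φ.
Yes, F is conservative. φ = 3*x**2*z + 2*sin(x)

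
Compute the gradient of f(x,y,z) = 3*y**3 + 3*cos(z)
(0, 9*y**2, -3*sin(z))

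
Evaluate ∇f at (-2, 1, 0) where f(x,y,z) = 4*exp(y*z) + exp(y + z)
(0, E, E + 4)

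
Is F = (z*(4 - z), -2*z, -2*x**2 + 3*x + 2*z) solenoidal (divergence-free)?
No, ∇·F = 2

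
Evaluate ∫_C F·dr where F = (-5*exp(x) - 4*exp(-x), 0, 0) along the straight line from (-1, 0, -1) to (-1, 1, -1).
0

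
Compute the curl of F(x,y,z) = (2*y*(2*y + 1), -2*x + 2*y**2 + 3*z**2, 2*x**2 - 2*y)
(-6*z - 2, -4*x, -8*y - 4)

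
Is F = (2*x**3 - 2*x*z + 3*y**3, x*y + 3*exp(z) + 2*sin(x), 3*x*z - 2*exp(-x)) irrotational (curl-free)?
No, ∇×F = (-3*exp(z), -2*x - 3*z - 2*exp(-x), -9*y**2 + y + 2*cos(x))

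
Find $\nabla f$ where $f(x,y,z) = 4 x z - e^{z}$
(4*z, 0, 4*x - exp(z))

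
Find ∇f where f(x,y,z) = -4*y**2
(0, -8*y, 0)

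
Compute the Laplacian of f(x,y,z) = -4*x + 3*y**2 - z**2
4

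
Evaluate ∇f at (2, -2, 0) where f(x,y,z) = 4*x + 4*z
(4, 0, 4)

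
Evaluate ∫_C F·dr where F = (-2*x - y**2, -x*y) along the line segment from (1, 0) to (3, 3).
-49/2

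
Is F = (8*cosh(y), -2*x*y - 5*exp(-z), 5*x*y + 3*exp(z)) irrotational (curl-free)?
No, ∇×F = (5*x - 5*exp(-z), -5*y, -2*y - 8*sinh(y))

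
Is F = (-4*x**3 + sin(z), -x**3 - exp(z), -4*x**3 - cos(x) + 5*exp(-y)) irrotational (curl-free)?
No, ∇×F = (exp(z) - 5*exp(-y), 12*x**2 - sin(x) + cos(z), -3*x**2)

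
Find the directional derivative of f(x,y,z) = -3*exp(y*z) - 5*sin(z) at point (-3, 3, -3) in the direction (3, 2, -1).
sqrt(14)*(5*exp(9)*cos(3) + 27)*exp(-9)/14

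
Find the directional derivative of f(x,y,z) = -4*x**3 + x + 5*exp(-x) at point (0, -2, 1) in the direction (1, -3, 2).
-2*sqrt(14)/7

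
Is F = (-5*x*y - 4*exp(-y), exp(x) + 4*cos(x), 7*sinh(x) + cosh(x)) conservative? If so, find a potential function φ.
No, ∇×F = (0, -sinh(x) - 7*cosh(x), 5*x + exp(x) - 4*sin(x) - 4*exp(-y)) ≠ 0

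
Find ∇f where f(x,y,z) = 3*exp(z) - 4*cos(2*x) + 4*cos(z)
(8*sin(2*x), 0, 3*exp(z) - 4*sin(z))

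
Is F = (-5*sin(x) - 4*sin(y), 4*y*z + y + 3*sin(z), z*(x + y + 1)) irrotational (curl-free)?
No, ∇×F = (-4*y + z - 3*cos(z), -z, 4*cos(y))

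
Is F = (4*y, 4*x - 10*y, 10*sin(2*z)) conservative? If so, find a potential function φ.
Yes, F is conservative. φ = 4*x*y - 5*y**2 - 5*cos(2*z)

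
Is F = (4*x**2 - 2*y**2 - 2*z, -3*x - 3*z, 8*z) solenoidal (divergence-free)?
No, ∇·F = 8*x + 8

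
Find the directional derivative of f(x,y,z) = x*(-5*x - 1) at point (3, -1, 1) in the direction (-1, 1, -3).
31*sqrt(11)/11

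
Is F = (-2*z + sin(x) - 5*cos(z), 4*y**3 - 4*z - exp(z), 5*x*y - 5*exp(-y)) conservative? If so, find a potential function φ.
No, ∇×F = (5*x + exp(z) + 4 + 5*exp(-y), -5*y + 5*sin(z) - 2, 0) ≠ 0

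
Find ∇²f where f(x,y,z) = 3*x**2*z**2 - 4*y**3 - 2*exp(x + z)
6*x**2 - 24*y + 6*z**2 - 4*exp(x + z)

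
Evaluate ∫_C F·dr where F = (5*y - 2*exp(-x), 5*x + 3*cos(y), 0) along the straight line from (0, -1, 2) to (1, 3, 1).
3*sin(3) + 2*exp(-1) + 3*sin(1) + 13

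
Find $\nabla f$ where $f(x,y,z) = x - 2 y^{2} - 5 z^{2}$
(1, -4*y, -10*z)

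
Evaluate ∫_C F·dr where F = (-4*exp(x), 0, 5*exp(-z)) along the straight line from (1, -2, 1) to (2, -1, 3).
(4*(1 - E)*exp(4) - 5 + 5*exp(2))*exp(-3)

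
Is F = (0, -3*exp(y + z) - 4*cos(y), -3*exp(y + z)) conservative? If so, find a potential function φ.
Yes, F is conservative. φ = -3*exp(y + z) - 4*sin(y)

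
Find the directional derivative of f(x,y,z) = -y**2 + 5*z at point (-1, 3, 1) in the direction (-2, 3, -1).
-23*sqrt(14)/14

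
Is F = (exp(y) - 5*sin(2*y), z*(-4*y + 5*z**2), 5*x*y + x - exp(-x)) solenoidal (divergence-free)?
No, ∇·F = -4*z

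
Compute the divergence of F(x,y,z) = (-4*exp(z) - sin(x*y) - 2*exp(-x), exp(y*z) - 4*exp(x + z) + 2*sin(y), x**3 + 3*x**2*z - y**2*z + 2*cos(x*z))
3*x**2 - 2*x*sin(x*z) - y**2 - y*cos(x*y) + z*exp(y*z) + 2*cos(y) + 2*exp(-x)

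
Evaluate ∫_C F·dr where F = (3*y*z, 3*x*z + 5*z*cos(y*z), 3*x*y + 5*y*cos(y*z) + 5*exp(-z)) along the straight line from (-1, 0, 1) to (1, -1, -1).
-10*sinh(1) + 3 + 5*sin(1)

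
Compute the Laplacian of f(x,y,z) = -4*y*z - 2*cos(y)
2*cos(y)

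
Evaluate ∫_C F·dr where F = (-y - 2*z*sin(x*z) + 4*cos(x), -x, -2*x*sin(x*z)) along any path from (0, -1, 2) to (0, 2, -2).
0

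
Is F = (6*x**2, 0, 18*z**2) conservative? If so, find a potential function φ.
Yes, F is conservative. φ = 2*x**3 + 6*z**3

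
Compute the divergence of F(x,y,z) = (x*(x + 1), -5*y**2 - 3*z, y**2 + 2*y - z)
2*x - 10*y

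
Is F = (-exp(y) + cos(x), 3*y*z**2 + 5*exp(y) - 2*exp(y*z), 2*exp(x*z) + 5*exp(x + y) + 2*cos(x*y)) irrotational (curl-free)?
No, ∇×F = (-2*x*sin(x*y) - 6*y*z + 2*y*exp(y*z) + 5*exp(x + y), 2*y*sin(x*y) - 2*z*exp(x*z) - 5*exp(x + y), exp(y))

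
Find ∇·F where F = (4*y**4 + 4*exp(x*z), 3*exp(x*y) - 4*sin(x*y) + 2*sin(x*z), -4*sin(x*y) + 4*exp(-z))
3*x*exp(x*y) - 4*x*cos(x*y) + 4*z*exp(x*z) - 4*exp(-z)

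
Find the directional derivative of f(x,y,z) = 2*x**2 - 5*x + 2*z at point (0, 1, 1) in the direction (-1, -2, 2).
3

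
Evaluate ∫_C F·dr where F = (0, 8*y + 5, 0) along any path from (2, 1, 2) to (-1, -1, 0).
-10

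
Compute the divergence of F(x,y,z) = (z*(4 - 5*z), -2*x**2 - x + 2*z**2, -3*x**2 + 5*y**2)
0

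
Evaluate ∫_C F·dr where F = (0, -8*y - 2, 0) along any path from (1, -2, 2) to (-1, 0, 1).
12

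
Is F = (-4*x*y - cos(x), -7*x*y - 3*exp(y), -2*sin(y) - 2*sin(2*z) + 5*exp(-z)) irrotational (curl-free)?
No, ∇×F = (-2*cos(y), 0, 4*x - 7*y)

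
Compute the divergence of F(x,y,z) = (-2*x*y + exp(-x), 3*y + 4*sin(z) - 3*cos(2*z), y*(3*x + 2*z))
3 - exp(-x)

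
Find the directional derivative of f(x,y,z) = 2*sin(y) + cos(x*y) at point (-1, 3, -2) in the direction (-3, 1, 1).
2*sqrt(11)*(cos(3) - 5*sin(3))/11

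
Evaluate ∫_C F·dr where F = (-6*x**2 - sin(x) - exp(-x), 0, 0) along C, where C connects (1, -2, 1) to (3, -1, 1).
-52 + cos(3) - cos(1) - exp(-1) + exp(-3)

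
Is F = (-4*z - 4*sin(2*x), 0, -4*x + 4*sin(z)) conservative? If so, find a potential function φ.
Yes, F is conservative. φ = -4*x*z + 2*cos(2*x) - 4*cos(z)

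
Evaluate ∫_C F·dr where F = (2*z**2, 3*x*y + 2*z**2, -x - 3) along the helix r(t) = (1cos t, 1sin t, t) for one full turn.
2*pi*(1 + 4*pi)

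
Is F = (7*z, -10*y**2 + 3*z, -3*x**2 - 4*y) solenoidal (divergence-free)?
No, ∇·F = -20*y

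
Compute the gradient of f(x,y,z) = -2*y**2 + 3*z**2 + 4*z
(0, -4*y, 6*z + 4)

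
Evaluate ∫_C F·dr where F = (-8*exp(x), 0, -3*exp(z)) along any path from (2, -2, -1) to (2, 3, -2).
-(3 - 3*E)*exp(-2)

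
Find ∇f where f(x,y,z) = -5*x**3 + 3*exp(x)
(-15*x**2 + 3*exp(x), 0, 0)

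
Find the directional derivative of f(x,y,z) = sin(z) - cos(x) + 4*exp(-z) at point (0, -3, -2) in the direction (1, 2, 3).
3*sqrt(14)*(-4*exp(2) + cos(2))/14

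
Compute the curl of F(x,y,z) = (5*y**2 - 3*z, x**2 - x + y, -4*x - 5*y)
(-5, 1, 2*x - 10*y - 1)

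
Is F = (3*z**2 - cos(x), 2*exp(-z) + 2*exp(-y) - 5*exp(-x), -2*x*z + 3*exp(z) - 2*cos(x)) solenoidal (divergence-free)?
No, ∇·F = -2*x + 3*exp(z) + sin(x) - 2*exp(-y)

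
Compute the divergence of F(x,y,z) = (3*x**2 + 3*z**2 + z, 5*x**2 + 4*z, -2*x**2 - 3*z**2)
6*x - 6*z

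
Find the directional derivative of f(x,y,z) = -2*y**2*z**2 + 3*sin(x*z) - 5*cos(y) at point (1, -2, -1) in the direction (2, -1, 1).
sqrt(6)*(-3*cos(1) + 5*sin(2) + 8)/6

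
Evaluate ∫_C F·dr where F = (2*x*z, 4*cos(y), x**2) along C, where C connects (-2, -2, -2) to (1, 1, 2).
4*sin(1) + 4*sin(2) + 10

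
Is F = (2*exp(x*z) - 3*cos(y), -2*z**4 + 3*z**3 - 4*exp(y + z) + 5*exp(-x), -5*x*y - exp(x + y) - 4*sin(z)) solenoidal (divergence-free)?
No, ∇·F = 2*z*exp(x*z) - 4*exp(y + z) - 4*cos(z)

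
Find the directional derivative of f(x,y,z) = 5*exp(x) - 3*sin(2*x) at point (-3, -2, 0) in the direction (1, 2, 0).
sqrt(5)*(-6*exp(3)*cos(6) + 5)*exp(-3)/5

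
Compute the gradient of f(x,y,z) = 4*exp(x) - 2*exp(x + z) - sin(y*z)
(2*(2 - exp(z))*exp(x), -z*cos(y*z), -y*cos(y*z) - 2*exp(x + z))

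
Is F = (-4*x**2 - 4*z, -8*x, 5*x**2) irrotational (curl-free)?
No, ∇×F = (0, -10*x - 4, -8)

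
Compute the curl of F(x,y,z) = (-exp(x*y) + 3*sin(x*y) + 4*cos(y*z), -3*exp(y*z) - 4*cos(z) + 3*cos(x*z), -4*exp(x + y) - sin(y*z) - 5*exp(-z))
(3*x*sin(x*z) + 3*y*exp(y*z) - z*cos(y*z) - 4*exp(x + y) - 4*sin(z), -4*y*sin(y*z) + 4*exp(x + y), x*exp(x*y) - 3*x*cos(x*y) - 3*z*sin(x*z) + 4*z*sin(y*z))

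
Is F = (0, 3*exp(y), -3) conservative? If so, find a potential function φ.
Yes, F is conservative. φ = -3*z + 3*exp(y)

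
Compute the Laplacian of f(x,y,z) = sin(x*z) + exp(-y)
(-(x**2 + z**2)*exp(y)*sin(x*z) + 1)*exp(-y)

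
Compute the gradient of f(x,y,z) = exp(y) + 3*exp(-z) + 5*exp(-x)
(-5*exp(-x), exp(y), -3*exp(-z))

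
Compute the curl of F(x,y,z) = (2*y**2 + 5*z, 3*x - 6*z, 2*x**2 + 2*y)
(8, 5 - 4*x, 3 - 4*y)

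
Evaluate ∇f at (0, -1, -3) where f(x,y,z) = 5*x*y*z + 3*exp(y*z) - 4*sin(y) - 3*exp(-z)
(15, -9*exp(3) - 4*cos(1), 0)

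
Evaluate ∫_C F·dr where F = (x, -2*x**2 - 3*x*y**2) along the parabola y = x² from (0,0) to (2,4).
-866/7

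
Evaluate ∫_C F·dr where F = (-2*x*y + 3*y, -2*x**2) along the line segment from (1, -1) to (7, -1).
30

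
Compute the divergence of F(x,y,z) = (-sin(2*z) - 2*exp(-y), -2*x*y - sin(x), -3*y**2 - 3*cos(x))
-2*x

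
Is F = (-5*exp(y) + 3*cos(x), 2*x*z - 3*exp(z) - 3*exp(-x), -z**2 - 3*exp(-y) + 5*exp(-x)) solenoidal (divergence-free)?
No, ∇·F = -2*z - 3*sin(x)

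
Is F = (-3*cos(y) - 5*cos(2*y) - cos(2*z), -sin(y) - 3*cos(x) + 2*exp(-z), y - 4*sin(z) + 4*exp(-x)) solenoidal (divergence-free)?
No, ∇·F = -cos(y) - 4*cos(z)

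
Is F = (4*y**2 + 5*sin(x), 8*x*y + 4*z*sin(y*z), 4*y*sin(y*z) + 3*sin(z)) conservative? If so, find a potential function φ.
Yes, F is conservative. φ = 4*x*y**2 - 5*cos(x) - 3*cos(z) - 4*cos(y*z)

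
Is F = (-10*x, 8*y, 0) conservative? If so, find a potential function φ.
Yes, F is conservative. φ = -5*x**2 + 4*y**2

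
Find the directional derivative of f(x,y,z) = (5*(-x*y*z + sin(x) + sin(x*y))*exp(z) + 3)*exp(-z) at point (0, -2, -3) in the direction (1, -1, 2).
sqrt(6)*(-exp(3) - 35/6)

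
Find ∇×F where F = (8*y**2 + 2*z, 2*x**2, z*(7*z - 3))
(0, 2, 4*x - 16*y)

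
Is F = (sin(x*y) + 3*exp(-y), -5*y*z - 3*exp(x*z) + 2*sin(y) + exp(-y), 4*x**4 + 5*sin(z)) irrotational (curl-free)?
No, ∇×F = (3*x*exp(x*z) + 5*y, -16*x**3, -x*cos(x*y) - 3*z*exp(x*z) + 3*exp(-y))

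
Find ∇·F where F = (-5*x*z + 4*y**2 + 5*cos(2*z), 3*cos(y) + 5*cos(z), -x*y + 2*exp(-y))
-5*z - 3*sin(y)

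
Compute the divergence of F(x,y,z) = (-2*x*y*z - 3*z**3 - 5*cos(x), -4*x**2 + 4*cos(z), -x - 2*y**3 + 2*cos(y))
-2*y*z + 5*sin(x)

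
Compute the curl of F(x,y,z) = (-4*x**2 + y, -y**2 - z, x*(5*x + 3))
(1, -10*x - 3, -1)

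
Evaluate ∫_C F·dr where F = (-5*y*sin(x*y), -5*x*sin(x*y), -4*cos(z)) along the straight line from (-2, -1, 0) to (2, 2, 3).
5*cos(4) - 4*sin(3) - 5*cos(2)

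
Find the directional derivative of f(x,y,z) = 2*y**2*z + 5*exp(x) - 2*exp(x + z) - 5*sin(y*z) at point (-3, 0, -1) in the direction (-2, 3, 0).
sqrt(13)*(-10*E + 4 + 15*exp(4))*exp(-4)/13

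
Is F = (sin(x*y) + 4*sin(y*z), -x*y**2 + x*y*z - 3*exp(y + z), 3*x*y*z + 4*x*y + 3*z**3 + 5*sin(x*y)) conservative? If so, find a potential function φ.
No, ∇×F = (-x*y + 3*x*z + 5*x*cos(x*y) + 4*x + 3*exp(y + z), y*(-3*z - 5*cos(x*y) + 4*cos(y*z) - 4), -x*cos(x*y) - y**2 + y*z - 4*z*cos(y*z)) ≠ 0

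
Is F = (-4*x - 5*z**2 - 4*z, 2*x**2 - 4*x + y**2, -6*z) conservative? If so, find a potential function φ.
No, ∇×F = (0, -10*z - 4, 4*x - 4) ≠ 0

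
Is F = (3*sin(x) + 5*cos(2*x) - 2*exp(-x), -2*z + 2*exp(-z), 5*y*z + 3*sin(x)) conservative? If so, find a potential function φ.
No, ∇×F = (5*z + 2 + 2*exp(-z), -3*cos(x), 0) ≠ 0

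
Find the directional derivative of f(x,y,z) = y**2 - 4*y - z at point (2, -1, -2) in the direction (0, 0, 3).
-1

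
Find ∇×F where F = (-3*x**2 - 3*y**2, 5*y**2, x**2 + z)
(0, -2*x, 6*y)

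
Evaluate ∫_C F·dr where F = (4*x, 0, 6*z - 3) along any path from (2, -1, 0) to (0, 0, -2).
10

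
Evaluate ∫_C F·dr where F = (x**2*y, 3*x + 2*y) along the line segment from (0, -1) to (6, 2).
120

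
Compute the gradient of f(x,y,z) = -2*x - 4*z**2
(-2, 0, -8*z)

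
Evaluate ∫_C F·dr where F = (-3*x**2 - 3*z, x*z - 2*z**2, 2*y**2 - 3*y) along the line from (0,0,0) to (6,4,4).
-244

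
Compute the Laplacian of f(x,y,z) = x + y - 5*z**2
-10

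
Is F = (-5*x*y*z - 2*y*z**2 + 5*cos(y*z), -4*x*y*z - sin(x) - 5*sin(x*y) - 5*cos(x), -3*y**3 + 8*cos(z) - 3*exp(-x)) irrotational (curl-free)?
No, ∇×F = (y*(4*x - 9*y), (-y*(5*x + 4*z + 5*sin(y*z))*exp(x) - 3)*exp(-x), 5*x*z - 4*y*z - 5*y*cos(x*y) + 2*z**2 + 5*z*sin(y*z) + 5*sin(x) - cos(x))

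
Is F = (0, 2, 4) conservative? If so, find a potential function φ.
Yes, F is conservative. φ = 2*y + 4*z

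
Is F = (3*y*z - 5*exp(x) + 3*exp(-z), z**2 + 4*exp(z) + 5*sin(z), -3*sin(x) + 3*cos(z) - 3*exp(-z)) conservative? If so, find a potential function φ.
No, ∇×F = (-2*z - 4*exp(z) - 5*cos(z), 3*y + 3*cos(x) - 3*exp(-z), -3*z) ≠ 0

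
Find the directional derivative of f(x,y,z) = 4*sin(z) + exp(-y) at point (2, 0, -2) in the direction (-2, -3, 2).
sqrt(17)*(8*cos(2) + 3)/17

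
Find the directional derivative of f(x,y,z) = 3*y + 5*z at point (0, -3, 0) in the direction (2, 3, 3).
12*sqrt(22)/11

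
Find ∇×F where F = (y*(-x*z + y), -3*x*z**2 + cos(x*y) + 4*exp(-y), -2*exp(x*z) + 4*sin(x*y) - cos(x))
(2*x*(3*z + 2*cos(x*y)), -x*y - 4*y*cos(x*y) + 2*z*exp(x*z) - sin(x), x*z - y*sin(x*y) - 2*y - 3*z**2)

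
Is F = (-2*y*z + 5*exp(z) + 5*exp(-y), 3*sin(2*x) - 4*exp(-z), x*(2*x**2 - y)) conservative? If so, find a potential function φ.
No, ∇×F = (-x - 4*exp(-z), -6*x**2 - y + 5*exp(z), 2*z + 6*cos(2*x) + 5*exp(-y)) ≠ 0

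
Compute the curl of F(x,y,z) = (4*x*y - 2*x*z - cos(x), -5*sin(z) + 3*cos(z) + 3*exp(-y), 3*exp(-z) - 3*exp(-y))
(3*sin(z) + 5*cos(z) + 3*exp(-y), -2*x, -4*x)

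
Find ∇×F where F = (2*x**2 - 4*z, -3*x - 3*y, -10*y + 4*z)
(-10, -4, -3)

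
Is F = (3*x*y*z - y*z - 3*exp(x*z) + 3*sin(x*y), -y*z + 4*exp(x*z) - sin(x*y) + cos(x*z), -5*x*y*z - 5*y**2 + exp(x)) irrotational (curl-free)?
No, ∇×F = (-5*x*z - 4*x*exp(x*z) + x*sin(x*z) - 9*y, 3*x*y - 3*x*exp(x*z) + 5*y*z - y - exp(x), -3*x*z - 3*x*cos(x*y) - y*cos(x*y) + 4*z*exp(x*z) - z*sin(x*z) + z)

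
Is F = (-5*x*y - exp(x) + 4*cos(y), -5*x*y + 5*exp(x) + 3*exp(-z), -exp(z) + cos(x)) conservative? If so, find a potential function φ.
No, ∇×F = (3*exp(-z), sin(x), 5*x - 5*y + 5*exp(x) + 4*sin(y)) ≠ 0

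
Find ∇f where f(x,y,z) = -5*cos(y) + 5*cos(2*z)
(0, 5*sin(y), -10*sin(2*z))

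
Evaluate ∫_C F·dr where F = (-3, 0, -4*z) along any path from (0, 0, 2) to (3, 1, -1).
-3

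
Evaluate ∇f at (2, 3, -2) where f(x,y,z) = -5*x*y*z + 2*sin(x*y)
(6*cos(6) + 30, 4*cos(6) + 20, -30)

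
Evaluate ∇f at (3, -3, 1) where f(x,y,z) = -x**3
(-27, 0, 0)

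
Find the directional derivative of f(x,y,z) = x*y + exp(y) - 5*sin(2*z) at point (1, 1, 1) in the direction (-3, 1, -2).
sqrt(14)*(20*cos(2) - 2 + E)/14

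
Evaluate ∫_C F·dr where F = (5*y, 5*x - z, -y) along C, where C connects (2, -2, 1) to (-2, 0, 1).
18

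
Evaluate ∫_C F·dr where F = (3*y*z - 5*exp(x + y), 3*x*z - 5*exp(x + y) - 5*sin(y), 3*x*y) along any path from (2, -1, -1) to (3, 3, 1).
-5*exp(6) + 5*cos(3) - 5*cos(1) + 5*E + 21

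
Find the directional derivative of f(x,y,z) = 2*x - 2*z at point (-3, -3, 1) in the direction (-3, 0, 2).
-10*sqrt(13)/13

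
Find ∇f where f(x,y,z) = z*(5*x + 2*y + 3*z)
(5*z, 2*z, 5*x + 2*y + 6*z)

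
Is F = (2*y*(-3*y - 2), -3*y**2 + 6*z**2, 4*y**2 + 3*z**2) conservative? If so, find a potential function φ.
No, ∇×F = (8*y - 12*z, 0, 12*y + 4) ≠ 0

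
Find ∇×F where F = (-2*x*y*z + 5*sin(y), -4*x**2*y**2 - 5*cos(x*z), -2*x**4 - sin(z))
(-5*x*sin(x*z), 2*x*(4*x**2 - y), -8*x*y**2 + 2*x*z + 5*z*sin(x*z) - 5*cos(y))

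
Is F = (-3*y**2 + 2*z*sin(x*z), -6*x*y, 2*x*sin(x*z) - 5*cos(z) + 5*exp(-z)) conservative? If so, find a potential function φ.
Yes, F is conservative. φ = -3*x*y**2 - 5*sin(z) - 2*cos(x*z) - 5*exp(-z)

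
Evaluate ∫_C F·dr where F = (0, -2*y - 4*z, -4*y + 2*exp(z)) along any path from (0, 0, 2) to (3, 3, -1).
-2*exp(2) + 2*exp(-1) + 3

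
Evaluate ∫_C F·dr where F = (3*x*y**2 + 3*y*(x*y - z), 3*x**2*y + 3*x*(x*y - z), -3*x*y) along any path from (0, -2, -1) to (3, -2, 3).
162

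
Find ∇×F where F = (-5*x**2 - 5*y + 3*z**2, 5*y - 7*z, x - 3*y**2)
(7 - 6*y, 6*z - 1, 5)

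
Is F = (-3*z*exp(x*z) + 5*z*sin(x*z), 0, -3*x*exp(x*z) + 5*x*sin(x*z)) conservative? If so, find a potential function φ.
Yes, F is conservative. φ = -3*exp(x*z) - 5*cos(x*z)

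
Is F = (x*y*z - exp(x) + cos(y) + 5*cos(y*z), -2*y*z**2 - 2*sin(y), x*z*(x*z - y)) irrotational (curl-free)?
No, ∇×F = (z*(-x + 4*y), x*y - 2*x*z**2 + y*z - 5*y*sin(y*z), -x*z + 5*z*sin(y*z) + sin(y))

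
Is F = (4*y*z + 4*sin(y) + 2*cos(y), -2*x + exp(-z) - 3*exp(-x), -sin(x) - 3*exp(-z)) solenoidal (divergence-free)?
No, ∇·F = 3*exp(-z)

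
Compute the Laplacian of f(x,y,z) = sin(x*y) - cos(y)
-x**2*sin(x*y) - y**2*sin(x*y) + cos(y)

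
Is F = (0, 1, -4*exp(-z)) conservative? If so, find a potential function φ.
Yes, F is conservative. φ = y + 4*exp(-z)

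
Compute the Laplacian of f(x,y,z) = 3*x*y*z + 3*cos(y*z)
-3*(y**2 + z**2)*cos(y*z)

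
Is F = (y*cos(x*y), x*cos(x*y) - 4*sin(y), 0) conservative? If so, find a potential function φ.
Yes, F is conservative. φ = sin(x*y) + 4*cos(y)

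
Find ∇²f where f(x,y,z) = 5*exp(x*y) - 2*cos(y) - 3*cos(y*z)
5*x**2*exp(x*y) + 5*y**2*exp(x*y) + 3*y**2*cos(y*z) + 3*z**2*cos(y*z) + 2*cos(y)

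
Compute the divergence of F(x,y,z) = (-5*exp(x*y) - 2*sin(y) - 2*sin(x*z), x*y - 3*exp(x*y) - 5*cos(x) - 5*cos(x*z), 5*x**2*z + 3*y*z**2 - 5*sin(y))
5*x**2 - 3*x*exp(x*y) + x + 6*y*z - 5*y*exp(x*y) - 2*z*cos(x*z)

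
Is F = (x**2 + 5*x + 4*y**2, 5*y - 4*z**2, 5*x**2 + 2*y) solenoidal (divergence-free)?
No, ∇·F = 2*x + 10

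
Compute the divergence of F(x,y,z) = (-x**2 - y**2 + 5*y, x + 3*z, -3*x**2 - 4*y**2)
-2*x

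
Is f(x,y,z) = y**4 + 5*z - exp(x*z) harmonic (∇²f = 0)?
No, ∇²f = -x**2*exp(x*z) + 12*y**2 - z**2*exp(x*z)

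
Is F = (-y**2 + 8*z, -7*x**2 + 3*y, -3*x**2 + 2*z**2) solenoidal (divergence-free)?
No, ∇·F = 4*z + 3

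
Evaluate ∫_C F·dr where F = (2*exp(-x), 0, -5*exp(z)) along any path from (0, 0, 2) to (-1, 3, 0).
-2*E - 3 + 5*exp(2)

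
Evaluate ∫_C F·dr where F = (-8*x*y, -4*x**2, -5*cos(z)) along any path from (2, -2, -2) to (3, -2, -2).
40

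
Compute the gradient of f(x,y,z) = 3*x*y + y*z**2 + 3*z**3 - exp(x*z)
(3*y - z*exp(x*z), 3*x + z**2, -x*exp(x*z) + 2*y*z + 9*z**2)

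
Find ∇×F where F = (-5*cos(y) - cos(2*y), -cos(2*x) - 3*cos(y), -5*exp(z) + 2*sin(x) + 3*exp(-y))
(-3*exp(-y), -2*cos(x), 2*sin(2*x) - 5*sin(y) - 2*sin(2*y))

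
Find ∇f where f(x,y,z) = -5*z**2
(0, 0, -10*z)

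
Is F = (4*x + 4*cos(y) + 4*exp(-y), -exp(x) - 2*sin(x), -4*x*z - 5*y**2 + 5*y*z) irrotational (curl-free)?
No, ∇×F = (-10*y + 5*z, 4*z, -exp(x) + 4*sin(y) - 2*cos(x) + 4*exp(-y))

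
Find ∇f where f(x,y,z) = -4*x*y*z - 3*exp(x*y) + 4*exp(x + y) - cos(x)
(-4*y*z - 3*y*exp(x*y) + 4*exp(x + y) + sin(x), -4*x*z - 3*x*exp(x*y) + 4*exp(x + y), -4*x*y)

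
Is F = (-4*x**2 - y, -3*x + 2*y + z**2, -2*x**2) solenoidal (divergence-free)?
No, ∇·F = 2 - 8*x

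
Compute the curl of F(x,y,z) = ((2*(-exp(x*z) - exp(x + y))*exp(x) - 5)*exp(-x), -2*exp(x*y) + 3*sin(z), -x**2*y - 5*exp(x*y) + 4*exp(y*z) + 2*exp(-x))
(-x**2 - 5*x*exp(x*y) + 4*z*exp(y*z) - 3*cos(z), 2*x*y - 2*x*exp(x*z) + 5*y*exp(x*y) + 2*exp(-x), -2*y*exp(x*y) + 2*exp(x + y))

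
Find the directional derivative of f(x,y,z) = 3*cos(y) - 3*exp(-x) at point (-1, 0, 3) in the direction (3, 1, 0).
9*sqrt(10)*E/10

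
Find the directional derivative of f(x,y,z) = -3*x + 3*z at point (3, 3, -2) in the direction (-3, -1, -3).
0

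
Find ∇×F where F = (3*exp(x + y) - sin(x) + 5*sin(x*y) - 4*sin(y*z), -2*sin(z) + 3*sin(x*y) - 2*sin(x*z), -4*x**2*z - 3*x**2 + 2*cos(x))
(2*x*cos(x*z) + 2*cos(z), 8*x*z + 6*x - 4*y*cos(y*z) + 2*sin(x), -5*x*cos(x*y) + 3*y*cos(x*y) - 2*z*cos(x*z) + 4*z*cos(y*z) - 3*exp(x + y))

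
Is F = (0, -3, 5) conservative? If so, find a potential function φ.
Yes, F is conservative. φ = -3*y + 5*z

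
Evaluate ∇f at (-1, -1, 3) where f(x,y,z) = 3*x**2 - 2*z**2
(-6, 0, -12)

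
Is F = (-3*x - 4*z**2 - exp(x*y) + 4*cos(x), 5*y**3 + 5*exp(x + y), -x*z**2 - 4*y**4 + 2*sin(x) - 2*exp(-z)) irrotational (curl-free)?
No, ∇×F = (-16*y**3, z**2 - 8*z - 2*cos(x), x*exp(x*y) + 5*exp(x + y))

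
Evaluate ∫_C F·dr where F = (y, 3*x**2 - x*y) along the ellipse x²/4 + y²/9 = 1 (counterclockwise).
-6*pi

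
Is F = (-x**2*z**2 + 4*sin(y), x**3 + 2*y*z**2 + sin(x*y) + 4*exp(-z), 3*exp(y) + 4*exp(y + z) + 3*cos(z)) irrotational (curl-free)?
No, ∇×F = (-4*y*z + 3*exp(y) + 4*exp(y + z) + 4*exp(-z), -2*x**2*z, 3*x**2 + y*cos(x*y) - 4*cos(y))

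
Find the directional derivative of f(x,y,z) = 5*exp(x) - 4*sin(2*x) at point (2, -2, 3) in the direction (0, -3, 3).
0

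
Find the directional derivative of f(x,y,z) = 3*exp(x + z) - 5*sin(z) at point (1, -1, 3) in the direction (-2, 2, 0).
-3*sqrt(2)*exp(4)/2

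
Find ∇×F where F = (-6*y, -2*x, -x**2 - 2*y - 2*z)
(-2, 2*x, 4)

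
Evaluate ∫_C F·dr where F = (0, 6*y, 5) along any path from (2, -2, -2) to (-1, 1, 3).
16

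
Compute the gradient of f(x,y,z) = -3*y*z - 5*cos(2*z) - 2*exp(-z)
(0, -3*z, -3*y + 10*sin(2*z) + 2*exp(-z))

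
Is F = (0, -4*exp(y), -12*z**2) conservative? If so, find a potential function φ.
Yes, F is conservative. φ = -4*z**3 - 4*exp(y)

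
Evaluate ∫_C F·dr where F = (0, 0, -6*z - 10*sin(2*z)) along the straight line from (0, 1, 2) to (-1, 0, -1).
5*cos(2) - 5*cos(4) + 9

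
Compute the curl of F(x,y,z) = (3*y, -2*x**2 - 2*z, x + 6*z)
(2, -1, -4*x - 3)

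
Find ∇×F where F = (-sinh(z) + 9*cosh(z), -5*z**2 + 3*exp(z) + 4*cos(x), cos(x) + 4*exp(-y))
(10*z - 3*exp(z) - 4*exp(-y), sin(x) + 9*sinh(z) - cosh(z), -4*sin(x))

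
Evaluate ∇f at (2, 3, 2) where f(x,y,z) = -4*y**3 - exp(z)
(0, -108, -exp(2))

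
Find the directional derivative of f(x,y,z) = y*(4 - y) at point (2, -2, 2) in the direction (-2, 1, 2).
8/3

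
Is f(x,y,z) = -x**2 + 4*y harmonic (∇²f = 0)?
No, ∇²f = -2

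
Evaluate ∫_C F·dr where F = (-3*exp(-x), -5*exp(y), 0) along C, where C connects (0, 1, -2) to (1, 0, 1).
-8 + 3*exp(-1) + 5*E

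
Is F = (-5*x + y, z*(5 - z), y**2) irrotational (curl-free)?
No, ∇×F = (2*y + 2*z - 5, 0, -1)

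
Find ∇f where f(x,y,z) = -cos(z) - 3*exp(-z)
(0, 0, sin(z) + 3*exp(-z))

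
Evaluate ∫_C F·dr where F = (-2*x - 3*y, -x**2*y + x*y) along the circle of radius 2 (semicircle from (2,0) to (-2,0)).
16/3 + 6*pi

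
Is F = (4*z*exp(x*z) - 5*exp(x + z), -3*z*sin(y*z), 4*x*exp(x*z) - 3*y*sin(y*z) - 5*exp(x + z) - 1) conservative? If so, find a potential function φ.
Yes, F is conservative. φ = -z + 4*exp(x*z) - 5*exp(x + z) + 3*cos(y*z)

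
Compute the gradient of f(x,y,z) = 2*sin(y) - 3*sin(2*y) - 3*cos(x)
(3*sin(x), 2*cos(y) - 6*cos(2*y), 0)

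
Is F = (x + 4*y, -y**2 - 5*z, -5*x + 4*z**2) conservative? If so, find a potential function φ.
No, ∇×F = (5, 5, -4) ≠ 0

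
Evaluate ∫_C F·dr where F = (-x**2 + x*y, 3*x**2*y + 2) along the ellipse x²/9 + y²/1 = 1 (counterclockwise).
0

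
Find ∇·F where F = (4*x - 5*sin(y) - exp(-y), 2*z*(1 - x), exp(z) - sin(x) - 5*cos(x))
exp(z) + 4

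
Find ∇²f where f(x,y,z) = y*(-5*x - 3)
0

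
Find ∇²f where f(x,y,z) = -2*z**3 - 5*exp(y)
-12*z - 5*exp(y)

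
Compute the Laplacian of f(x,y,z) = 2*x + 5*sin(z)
-5*sin(z)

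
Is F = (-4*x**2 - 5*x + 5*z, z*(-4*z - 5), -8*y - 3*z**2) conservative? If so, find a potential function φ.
No, ∇×F = (8*z - 3, 5, 0) ≠ 0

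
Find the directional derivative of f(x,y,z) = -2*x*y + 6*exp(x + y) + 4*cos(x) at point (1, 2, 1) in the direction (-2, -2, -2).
sqrt(3)*(-4*exp(3) + 4*sin(1)/3 + 2)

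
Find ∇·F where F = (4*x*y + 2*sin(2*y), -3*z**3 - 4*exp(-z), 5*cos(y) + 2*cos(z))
4*y - 2*sin(z)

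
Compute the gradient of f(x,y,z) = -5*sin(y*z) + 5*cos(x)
(-5*sin(x), -5*z*cos(y*z), -5*y*cos(y*z))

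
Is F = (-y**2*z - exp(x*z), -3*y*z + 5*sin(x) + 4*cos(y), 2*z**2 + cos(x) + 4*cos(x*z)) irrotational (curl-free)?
No, ∇×F = (3*y, -x*exp(x*z) - y**2 + 4*z*sin(x*z) + sin(x), 2*y*z + 5*cos(x))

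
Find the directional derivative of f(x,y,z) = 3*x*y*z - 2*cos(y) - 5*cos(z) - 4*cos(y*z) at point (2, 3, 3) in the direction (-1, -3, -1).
sqrt(11)*(-9 - 48*sin(9)/11 - sin(3))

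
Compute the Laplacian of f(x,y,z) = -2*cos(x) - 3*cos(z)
2*cos(x) + 3*cos(z)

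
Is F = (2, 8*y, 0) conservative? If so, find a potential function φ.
Yes, F is conservative. φ = 2*x + 4*y**2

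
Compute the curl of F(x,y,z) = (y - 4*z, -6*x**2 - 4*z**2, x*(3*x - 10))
(8*z, 6 - 6*x, -12*x - 1)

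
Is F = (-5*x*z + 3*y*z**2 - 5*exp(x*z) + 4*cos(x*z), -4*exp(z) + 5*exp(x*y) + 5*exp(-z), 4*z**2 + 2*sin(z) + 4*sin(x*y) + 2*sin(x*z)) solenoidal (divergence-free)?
No, ∇·F = 5*x*exp(x*y) + 2*x*cos(x*z) - 5*z*exp(x*z) - 4*z*sin(x*z) + 3*z + 2*cos(z)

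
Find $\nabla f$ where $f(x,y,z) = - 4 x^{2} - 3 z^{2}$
(-8*x, 0, -6*z)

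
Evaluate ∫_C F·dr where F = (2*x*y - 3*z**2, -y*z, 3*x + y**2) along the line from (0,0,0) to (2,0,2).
-2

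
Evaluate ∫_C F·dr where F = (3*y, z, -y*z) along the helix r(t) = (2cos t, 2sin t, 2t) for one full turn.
4*pi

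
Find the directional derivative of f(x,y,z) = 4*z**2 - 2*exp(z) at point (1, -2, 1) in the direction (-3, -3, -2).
2*sqrt(22)*(-4 + E)/11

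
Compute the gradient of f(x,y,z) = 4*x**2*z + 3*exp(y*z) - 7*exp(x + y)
(8*x*z - 7*exp(x + y), 3*z*exp(y*z) - 7*exp(x + y), 4*x**2 + 3*y*exp(y*z))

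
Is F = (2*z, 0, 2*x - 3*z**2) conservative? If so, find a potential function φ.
Yes, F is conservative. φ = z*(2*x - z**2)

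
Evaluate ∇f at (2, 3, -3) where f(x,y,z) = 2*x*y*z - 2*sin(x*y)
(-18 - 6*cos(6), -12 - 4*cos(6), 12)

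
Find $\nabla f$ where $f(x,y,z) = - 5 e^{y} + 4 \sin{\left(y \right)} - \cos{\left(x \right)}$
(sin(x), -5*exp(y) + 4*cos(y), 0)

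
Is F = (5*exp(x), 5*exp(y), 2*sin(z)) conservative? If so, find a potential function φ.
Yes, F is conservative. φ = 5*exp(x) + 5*exp(y) - 2*cos(z)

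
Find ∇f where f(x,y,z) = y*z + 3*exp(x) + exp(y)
(3*exp(x), z + exp(y), y)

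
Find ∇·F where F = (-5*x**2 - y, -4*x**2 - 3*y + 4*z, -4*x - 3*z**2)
-10*x - 6*z - 3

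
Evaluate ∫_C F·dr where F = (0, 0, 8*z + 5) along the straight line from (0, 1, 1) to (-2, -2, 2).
17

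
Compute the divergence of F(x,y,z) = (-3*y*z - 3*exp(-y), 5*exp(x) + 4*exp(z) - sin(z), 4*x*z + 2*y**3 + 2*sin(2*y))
4*x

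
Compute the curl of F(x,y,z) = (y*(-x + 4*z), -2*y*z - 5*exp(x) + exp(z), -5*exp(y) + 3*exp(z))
(2*y - 5*exp(y) - exp(z), 4*y, x - 4*z - 5*exp(x))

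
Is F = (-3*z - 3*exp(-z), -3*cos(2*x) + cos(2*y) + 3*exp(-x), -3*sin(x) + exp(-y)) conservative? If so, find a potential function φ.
No, ∇×F = (-exp(-y), 3*cos(x) - 3 + 3*exp(-z), 6*sin(2*x) - 3*exp(-x)) ≠ 0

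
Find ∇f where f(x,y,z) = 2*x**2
(4*x, 0, 0)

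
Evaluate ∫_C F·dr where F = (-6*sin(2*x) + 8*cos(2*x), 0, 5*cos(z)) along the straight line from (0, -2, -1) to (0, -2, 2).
5*sin(1) + 5*sin(2)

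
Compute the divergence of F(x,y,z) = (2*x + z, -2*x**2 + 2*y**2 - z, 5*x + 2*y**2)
4*y + 2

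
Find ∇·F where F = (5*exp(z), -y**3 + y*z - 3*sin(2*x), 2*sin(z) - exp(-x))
-3*y**2 + z + 2*cos(z)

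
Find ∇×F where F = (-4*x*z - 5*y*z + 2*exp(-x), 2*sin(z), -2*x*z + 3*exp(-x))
(-2*cos(z), -4*x - 5*y + 2*z + 3*exp(-x), 5*z)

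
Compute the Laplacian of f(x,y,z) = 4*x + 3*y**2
6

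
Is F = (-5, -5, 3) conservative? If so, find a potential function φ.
Yes, F is conservative. φ = -5*x - 5*y + 3*z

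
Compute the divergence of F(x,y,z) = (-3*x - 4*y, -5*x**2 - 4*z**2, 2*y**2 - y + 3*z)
0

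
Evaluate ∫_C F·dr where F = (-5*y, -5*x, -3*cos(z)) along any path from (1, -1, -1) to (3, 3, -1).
-50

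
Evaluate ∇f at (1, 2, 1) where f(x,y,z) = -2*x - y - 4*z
(-2, -1, -4)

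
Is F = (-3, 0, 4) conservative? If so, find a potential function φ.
Yes, F is conservative. φ = -3*x + 4*z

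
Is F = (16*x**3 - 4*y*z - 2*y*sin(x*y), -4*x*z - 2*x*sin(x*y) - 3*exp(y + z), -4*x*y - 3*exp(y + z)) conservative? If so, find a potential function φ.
Yes, F is conservative. φ = 4*x**4 - 4*x*y*z - 3*exp(y + z) + 2*cos(x*y)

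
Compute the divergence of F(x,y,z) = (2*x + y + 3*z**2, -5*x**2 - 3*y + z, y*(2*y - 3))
-1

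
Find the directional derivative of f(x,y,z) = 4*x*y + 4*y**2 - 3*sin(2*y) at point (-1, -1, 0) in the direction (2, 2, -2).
sqrt(3)*(-16/3 - 2*cos(2))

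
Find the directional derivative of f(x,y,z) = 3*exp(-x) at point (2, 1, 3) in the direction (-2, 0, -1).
6*sqrt(5)*exp(-2)/5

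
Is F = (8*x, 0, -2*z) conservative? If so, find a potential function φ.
Yes, F is conservative. φ = 4*x**2 - z**2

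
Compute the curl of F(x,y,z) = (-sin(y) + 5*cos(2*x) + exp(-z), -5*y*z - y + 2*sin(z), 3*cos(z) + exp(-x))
(5*y - 2*cos(z), -exp(-z) + exp(-x), cos(y))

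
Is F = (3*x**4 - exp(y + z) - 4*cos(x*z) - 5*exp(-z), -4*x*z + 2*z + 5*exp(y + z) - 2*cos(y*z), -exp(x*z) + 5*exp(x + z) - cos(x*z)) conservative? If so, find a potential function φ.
No, ∇×F = (4*x - 2*y*sin(y*z) - 5*exp(y + z) - 2, ((4*x*sin(x*z) + z*exp(x*z) - z*sin(x*z) - 5*exp(x + z) - exp(y + z))*exp(z) + 5)*exp(-z), -4*z + exp(y + z)) ≠ 0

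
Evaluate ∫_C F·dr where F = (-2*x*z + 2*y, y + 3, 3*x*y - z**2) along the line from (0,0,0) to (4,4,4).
36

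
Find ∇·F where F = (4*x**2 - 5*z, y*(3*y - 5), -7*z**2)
8*x + 6*y - 14*z - 5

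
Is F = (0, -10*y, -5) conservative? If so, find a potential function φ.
Yes, F is conservative. φ = -5*y**2 - 5*z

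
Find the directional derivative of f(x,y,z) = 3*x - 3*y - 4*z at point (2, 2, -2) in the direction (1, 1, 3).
-12*sqrt(11)/11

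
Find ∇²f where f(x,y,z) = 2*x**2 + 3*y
4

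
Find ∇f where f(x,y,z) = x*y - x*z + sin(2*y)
(y - z, x + 2*cos(2*y), -x)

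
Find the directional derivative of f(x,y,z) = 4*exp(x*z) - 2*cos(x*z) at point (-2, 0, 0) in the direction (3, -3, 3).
-8*sqrt(3)/3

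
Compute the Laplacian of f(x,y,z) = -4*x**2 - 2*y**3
-12*y - 8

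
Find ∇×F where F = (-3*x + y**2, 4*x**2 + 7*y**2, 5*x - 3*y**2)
(-6*y, -5, 8*x - 2*y)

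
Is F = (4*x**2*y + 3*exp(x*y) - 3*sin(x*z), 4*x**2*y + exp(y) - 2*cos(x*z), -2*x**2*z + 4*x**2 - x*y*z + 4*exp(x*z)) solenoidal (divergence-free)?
No, ∇·F = 2*x**2 + 7*x*y + 4*x*exp(x*z) + 3*y*exp(x*y) - 3*z*cos(x*z) + exp(y)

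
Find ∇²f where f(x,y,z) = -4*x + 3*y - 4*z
0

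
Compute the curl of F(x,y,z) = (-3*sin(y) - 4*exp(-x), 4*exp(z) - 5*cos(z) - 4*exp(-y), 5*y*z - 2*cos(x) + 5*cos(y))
(5*z - 4*exp(z) - 5*sin(y) - 5*sin(z), -2*sin(x), 3*cos(y))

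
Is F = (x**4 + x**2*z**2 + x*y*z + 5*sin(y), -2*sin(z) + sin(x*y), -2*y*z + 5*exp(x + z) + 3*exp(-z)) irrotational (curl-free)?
No, ∇×F = (-2*z + 2*cos(z), 2*x**2*z + x*y - 5*exp(x + z), -x*z + y*cos(x*y) - 5*cos(y))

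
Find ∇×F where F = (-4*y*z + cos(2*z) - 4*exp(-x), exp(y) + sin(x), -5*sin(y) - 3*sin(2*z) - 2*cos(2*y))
((8*sin(y) - 5)*cos(y), -4*y - 2*sin(2*z), 4*z + cos(x))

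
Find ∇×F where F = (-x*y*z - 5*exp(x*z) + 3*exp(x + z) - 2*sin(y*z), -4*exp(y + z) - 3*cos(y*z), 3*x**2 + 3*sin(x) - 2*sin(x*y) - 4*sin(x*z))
(-2*x*cos(x*y) - 3*y*sin(y*z) + 4*exp(y + z), -x*y - 5*x*exp(x*z) - 6*x + 2*y*cos(x*y) - 2*y*cos(y*z) + 4*z*cos(x*z) + 3*exp(x + z) - 3*cos(x), z*(x + 2*cos(y*z)))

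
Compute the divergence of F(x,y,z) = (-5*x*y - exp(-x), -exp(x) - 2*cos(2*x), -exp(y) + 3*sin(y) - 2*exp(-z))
-5*y + 2*exp(-z) + exp(-x)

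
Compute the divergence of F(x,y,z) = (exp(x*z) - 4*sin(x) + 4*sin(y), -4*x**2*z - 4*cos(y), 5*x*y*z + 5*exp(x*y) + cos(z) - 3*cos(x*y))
5*x*y + z*exp(x*z) + 4*sin(y) - sin(z) - 4*cos(x)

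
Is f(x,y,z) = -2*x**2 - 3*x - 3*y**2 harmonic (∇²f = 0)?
No, ∇²f = -10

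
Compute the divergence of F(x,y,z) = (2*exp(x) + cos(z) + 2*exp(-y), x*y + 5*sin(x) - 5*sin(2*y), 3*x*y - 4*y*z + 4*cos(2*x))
x - 4*y + 2*exp(x) - 10*cos(2*y)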